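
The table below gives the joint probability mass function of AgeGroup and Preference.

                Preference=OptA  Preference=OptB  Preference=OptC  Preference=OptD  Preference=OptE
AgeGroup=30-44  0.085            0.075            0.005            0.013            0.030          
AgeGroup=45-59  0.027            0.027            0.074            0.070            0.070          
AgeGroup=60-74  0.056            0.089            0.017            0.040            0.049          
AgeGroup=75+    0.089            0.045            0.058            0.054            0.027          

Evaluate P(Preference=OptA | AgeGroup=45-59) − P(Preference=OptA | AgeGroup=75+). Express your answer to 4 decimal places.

P(AgeGroup=45-59) = 0.027 + 0.027 + 0.074 + 0.070 + 0.070 = 0.268; P(Preference=OptA | AgeGroup=45-59) = 0.027/0.268 = 0.10075.
P(AgeGroup=75+) = 0.089 + 0.045 + 0.058 + 0.054 + 0.027 = 0.273; P(Preference=OptA | AgeGroup=75+) = 0.089/0.273 = 0.32601.
Difference = -0.2253.

-0.2253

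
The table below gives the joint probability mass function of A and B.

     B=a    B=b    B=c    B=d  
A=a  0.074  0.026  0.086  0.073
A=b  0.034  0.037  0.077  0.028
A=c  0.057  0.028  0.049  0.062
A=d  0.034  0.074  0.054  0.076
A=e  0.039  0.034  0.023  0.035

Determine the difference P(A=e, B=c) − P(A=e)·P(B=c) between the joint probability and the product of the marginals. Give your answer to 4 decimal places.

-0.0149

P(A=e) = 0.039 + 0.034 + 0.023 + 0.035 = 0.131.
P(B=c) = 0.086 + 0.077 + 0.049 + 0.054 + 0.023 = 0.289.
P(A=e, B=c) − P(A=e)P(B=c) = 0.023 − 0.131×0.289 = -0.0149.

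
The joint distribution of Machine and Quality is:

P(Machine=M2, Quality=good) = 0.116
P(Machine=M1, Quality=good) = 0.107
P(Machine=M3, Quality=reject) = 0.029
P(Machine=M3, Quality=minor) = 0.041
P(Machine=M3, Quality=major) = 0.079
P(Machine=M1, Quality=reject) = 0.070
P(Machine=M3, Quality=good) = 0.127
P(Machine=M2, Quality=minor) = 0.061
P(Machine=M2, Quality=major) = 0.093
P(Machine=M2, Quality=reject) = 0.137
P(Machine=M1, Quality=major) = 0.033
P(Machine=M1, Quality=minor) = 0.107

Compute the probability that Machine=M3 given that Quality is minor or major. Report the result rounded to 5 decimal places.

0.28986

P(Quality=minor) = 0.107 + 0.061 + 0.041 = 0.209.
P(Quality=major) = 0.033 + 0.093 + 0.079 = 0.205.
P(Quality ∈ {minor, major}) = 0.209 + 0.205 = 0.414; P(Machine=M3, Quality ∈ {minor, major}) = 0.041 + 0.079 = 0.120.
P(Machine=M3 | Quality ∈ {minor, major}) = 0.120/0.414 = 0.28986.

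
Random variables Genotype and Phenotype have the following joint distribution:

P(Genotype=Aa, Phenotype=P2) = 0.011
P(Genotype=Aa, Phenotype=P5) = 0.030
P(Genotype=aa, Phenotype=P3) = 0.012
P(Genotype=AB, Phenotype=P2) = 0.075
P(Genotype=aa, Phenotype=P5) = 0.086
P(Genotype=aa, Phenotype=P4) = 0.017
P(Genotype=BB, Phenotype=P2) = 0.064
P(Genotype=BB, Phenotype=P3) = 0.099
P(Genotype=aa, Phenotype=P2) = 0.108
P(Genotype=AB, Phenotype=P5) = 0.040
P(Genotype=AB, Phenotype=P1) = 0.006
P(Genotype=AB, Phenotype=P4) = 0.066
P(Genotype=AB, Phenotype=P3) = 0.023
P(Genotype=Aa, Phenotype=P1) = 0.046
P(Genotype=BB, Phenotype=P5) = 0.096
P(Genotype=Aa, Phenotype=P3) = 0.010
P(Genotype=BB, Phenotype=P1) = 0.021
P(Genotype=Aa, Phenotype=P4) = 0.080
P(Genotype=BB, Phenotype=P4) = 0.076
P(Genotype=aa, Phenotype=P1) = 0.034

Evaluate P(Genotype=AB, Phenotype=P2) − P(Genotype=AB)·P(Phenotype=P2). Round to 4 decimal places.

P(Genotype=AB) = 0.006 + 0.075 + 0.023 + 0.066 + 0.040 = 0.210.
P(Phenotype=P2) = 0.011 + 0.108 + 0.075 + 0.064 = 0.258.
P(Genotype=AB, Phenotype=P2) − P(Genotype=AB)P(Phenotype=P2) = 0.075 − 0.210×0.258 = 0.0208.

0.0208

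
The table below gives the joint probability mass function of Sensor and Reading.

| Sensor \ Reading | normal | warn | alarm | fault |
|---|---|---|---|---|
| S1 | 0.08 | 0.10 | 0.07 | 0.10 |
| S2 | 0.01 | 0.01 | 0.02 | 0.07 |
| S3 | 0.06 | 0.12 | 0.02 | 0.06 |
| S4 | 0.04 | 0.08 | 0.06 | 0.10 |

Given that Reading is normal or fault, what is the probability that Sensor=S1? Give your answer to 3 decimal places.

0.346

P(Reading=normal) = 0.08 + 0.01 + 0.06 + 0.04 = 0.19.
P(Reading=fault) = 0.10 + 0.07 + 0.06 + 0.10 = 0.33.
P(Reading ∈ {normal, fault}) = 0.19 + 0.33 = 0.52; P(Sensor=S1, Reading ∈ {normal, fault}) = 0.08 + 0.10 = 0.18.
P(Sensor=S1 | Reading ∈ {normal, fault}) = 0.18/0.52 = 0.346.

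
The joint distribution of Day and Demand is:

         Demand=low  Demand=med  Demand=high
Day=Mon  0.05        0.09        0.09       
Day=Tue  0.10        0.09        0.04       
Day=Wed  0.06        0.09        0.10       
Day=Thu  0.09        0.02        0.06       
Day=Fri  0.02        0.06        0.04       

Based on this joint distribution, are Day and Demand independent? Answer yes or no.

P(Day=Thu) = 0.17 and P(Demand=med) = 0.35, so their product is 0.0595, but P(Day=Thu, Demand=med) = 0.02. Since these differ, Day and Demand are not independent.

no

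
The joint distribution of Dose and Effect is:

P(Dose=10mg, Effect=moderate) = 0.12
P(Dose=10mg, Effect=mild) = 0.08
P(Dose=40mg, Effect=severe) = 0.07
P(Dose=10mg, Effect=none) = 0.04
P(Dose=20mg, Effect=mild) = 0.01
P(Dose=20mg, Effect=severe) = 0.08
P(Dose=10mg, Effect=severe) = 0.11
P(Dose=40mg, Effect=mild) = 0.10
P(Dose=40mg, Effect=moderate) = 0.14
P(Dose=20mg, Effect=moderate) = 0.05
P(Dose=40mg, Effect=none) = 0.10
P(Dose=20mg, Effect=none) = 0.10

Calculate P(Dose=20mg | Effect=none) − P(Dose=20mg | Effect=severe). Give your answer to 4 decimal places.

0.1090

P(Effect=none) = 0.04 + 0.10 + 0.10 = 0.24; P(Dose=20mg | Effect=none) = 0.10/0.24 = 0.41667.
P(Effect=severe) = 0.11 + 0.08 + 0.07 = 0.26; P(Dose=20mg | Effect=severe) = 0.08/0.26 = 0.30769.
Difference = 0.1090.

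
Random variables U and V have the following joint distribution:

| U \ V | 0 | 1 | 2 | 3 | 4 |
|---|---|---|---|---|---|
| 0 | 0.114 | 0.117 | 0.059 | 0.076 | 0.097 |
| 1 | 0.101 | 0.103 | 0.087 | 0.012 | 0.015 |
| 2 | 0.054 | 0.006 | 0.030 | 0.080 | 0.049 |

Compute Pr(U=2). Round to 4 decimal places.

0.2190

P(U=2) = 0.054 + 0.006 + 0.030 + 0.080 + 0.049 = 0.219.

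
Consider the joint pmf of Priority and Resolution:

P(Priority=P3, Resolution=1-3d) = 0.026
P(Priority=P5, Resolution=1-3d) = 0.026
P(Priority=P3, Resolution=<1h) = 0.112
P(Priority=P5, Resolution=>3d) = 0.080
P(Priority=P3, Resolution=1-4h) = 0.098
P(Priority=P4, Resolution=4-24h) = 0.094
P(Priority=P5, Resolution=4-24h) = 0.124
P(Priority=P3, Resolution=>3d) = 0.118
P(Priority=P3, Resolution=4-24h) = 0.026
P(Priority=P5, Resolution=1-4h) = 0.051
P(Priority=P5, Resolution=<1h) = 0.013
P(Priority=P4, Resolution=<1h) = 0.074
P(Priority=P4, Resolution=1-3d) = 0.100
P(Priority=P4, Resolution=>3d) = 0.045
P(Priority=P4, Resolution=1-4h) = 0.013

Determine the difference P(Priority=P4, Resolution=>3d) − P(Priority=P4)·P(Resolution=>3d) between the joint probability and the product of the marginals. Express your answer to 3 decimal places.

P(Priority=P4) = 0.074 + 0.013 + 0.094 + 0.100 + 0.045 = 0.326.
P(Resolution=>3d) = 0.118 + 0.045 + 0.080 = 0.243.
P(Priority=P4, Resolution=>3d) − P(Priority=P4)P(Resolution=>3d) = 0.045 − 0.326×0.243 = -0.034.

-0.034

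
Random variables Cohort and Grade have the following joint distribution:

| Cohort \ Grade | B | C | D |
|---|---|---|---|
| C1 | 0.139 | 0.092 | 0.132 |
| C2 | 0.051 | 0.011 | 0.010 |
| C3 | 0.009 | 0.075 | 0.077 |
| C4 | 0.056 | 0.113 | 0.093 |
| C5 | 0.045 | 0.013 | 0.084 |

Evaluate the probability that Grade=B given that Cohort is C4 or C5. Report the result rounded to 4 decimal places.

0.2500

P(Cohort=C4) = 0.056 + 0.113 + 0.093 = 0.262.
P(Cohort=C5) = 0.045 + 0.013 + 0.084 = 0.142.
P(Cohort ∈ {C4, C5}) = 0.262 + 0.142 = 0.404; P(Grade=B, Cohort ∈ {C4, C5}) = 0.056 + 0.045 = 0.101.
P(Grade=B | Cohort ∈ {C4, C5}) = 0.101/0.404 = 0.2500.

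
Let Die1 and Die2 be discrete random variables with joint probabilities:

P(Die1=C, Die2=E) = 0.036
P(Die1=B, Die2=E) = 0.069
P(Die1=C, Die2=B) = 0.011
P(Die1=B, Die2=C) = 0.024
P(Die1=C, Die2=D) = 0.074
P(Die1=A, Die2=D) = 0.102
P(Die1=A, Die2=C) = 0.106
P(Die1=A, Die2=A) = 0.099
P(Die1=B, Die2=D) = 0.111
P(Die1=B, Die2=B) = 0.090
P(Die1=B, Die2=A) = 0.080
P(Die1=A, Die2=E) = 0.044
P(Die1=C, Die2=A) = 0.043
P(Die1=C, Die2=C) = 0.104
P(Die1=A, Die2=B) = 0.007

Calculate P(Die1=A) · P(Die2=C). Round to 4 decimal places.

P(Die1=A) = 0.099 + 0.007 + 0.106 + 0.102 + 0.044 = 0.358.
P(Die2=C) = 0.106 + 0.024 + 0.104 = 0.234.
Product: 0.358 × 0.234 = 0.0838.

0.0838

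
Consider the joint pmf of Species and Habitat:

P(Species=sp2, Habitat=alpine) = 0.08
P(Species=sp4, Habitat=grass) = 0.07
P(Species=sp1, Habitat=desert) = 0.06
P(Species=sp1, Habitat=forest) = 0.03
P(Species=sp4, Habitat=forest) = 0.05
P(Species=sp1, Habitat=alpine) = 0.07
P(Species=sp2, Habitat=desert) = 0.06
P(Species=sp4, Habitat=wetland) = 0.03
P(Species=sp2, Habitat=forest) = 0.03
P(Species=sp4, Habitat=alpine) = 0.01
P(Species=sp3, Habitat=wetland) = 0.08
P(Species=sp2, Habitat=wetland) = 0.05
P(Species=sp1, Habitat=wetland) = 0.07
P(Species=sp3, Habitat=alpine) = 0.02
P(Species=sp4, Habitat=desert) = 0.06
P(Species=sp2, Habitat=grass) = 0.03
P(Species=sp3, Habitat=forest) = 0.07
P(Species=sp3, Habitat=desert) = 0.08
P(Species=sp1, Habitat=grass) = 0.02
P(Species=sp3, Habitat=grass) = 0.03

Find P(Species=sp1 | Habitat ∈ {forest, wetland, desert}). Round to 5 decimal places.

0.23881

P(Habitat=forest) = 0.03 + 0.03 + 0.07 + 0.05 = 0.18.
P(Habitat=wetland) = 0.07 + 0.05 + 0.08 + 0.03 = 0.23.
P(Habitat=desert) = 0.06 + 0.06 + 0.08 + 0.06 = 0.26.
P(Habitat ∈ {forest, wetland, desert}) = 0.18 + 0.23 + 0.26 = 0.67; P(Species=sp1, Habitat ∈ {forest, wetland, desert}) = 0.03 + 0.07 + 0.06 = 0.16.
P(Species=sp1 | Habitat ∈ {forest, wetland, desert}) = 0.16/0.67 = 0.23881.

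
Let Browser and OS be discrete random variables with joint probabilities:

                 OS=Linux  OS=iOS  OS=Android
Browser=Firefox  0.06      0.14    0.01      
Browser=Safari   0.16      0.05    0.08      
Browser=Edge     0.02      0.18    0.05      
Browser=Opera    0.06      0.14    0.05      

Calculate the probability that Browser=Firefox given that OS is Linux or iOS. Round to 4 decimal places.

0.2469

P(OS=Linux) = 0.06 + 0.16 + 0.02 + 0.06 = 0.30.
P(OS=iOS) = 0.14 + 0.05 + 0.18 + 0.14 = 0.51.
P(OS ∈ {Linux, iOS}) = 0.30 + 0.51 = 0.81; P(Browser=Firefox, OS ∈ {Linux, iOS}) = 0.06 + 0.14 = 0.20.
P(Browser=Firefox | OS ∈ {Linux, iOS}) = 0.20/0.81 = 0.2469.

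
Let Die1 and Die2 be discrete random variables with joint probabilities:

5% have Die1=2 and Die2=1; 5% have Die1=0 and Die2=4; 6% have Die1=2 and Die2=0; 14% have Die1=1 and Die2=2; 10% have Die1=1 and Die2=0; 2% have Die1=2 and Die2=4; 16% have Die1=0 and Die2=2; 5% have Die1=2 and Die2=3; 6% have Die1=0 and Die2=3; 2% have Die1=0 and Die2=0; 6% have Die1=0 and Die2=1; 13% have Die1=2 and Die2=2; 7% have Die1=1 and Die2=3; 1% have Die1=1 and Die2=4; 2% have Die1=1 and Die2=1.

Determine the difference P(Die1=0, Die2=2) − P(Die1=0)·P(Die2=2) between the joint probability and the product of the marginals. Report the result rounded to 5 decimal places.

0.00950

P(Die1=0) = 0.02 + 0.06 + 0.16 + 0.06 + 0.05 = 0.35.
P(Die2=2) = 0.16 + 0.14 + 0.13 = 0.43.
P(Die1=0, Die2=2) − P(Die1=0)P(Die2=2) = 0.16 − 0.35×0.43 = 0.00950.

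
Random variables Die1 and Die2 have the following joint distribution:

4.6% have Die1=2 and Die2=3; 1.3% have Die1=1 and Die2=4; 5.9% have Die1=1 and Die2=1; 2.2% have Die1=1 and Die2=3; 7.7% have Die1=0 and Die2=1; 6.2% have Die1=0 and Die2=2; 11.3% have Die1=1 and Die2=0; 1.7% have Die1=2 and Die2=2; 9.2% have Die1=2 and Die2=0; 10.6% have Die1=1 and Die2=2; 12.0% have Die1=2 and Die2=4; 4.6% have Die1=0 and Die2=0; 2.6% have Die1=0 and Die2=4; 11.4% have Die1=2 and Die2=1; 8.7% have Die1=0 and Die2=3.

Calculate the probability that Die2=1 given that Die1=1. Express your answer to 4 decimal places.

0.1885

P(Die1=1) = 0.113 + 0.059 + 0.106 + 0.022 + 0.013 = 0.313.
P(Die2=1 | Die1=1) = 0.059/0.313 = 0.1885.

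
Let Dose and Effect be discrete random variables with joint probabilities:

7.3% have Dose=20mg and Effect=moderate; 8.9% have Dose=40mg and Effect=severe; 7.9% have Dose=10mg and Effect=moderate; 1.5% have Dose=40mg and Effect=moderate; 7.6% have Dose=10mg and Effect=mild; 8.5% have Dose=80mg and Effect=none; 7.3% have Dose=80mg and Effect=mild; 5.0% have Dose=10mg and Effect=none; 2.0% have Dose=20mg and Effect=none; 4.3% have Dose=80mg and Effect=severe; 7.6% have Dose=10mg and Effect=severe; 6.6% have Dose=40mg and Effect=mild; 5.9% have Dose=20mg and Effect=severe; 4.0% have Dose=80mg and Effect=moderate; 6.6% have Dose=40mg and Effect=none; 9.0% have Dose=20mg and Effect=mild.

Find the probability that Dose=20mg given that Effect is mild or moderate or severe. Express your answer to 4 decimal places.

0.2850

P(Effect=mild) = 0.076 + 0.090 + 0.066 + 0.073 = 0.305.
P(Effect=moderate) = 0.079 + 0.073 + 0.015 + 0.040 = 0.207.
P(Effect=severe) = 0.076 + 0.059 + 0.089 + 0.043 = 0.267.
P(Effect ∈ {mild, moderate, severe}) = 0.305 + 0.207 + 0.267 = 0.779; P(Dose=20mg, Effect ∈ {mild, moderate, severe}) = 0.090 + 0.073 + 0.059 = 0.222.
P(Dose=20mg | Effect ∈ {mild, moderate, severe}) = 0.222/0.779 = 0.2850.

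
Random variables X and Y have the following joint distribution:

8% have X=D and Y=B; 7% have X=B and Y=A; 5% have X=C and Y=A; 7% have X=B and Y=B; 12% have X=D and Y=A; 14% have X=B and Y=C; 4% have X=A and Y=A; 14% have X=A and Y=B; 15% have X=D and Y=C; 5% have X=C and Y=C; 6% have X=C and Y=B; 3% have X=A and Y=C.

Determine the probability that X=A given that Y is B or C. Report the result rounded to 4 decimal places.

P(Y=B) = 0.14 + 0.07 + 0.06 + 0.08 = 0.35.
P(Y=C) = 0.03 + 0.14 + 0.05 + 0.15 = 0.37.
P(Y ∈ {B, C}) = 0.35 + 0.37 = 0.72; P(X=A, Y ∈ {B, C}) = 0.14 + 0.03 = 0.17.
P(X=A | Y ∈ {B, C}) = 0.17/0.72 = 0.2361.

0.2361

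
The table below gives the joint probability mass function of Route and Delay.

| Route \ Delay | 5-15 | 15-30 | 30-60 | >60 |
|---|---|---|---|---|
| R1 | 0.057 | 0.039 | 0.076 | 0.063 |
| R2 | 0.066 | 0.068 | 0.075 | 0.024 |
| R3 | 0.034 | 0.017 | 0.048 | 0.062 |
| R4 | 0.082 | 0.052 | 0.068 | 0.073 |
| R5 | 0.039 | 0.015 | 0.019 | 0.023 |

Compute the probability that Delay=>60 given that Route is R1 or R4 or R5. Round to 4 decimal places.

P(Route=R1) = 0.057 + 0.039 + 0.076 + 0.063 = 0.235.
P(Route=R4) = 0.082 + 0.052 + 0.068 + 0.073 = 0.275.
P(Route=R5) = 0.039 + 0.015 + 0.019 + 0.023 = 0.096.
P(Route ∈ {R1, R4, R5}) = 0.235 + 0.275 + 0.096 = 0.606; P(Delay=>60, Route ∈ {R1, R4, R5}) = 0.063 + 0.073 + 0.023 = 0.159.
P(Delay=>60 | Route ∈ {R1, R4, R5}) = 0.159/0.606 = 0.2624.

0.2624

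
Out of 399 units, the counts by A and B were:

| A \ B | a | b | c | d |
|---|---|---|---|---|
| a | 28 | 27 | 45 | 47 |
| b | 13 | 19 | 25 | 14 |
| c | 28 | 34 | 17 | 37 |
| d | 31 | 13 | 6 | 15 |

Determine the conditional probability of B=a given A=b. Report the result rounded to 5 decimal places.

0.18310

Total with A=b: 13 + 19 + 25 + 14 = 71.
P(B=a | A=b) = 13/71 = 0.18310.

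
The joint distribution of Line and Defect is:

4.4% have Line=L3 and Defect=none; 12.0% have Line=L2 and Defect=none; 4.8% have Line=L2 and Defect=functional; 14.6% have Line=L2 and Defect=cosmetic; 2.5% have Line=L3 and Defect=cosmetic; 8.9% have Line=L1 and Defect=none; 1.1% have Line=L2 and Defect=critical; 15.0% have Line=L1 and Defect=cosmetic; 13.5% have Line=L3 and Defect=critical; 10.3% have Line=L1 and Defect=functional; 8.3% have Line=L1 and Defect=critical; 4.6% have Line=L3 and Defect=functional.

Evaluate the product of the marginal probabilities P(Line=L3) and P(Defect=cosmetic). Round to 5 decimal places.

0.08025

P(Line=L3) = 0.044 + 0.025 + 0.046 + 0.135 = 0.250.
P(Defect=cosmetic) = 0.150 + 0.146 + 0.025 = 0.321.
Product: 0.250 × 0.321 = 0.08025.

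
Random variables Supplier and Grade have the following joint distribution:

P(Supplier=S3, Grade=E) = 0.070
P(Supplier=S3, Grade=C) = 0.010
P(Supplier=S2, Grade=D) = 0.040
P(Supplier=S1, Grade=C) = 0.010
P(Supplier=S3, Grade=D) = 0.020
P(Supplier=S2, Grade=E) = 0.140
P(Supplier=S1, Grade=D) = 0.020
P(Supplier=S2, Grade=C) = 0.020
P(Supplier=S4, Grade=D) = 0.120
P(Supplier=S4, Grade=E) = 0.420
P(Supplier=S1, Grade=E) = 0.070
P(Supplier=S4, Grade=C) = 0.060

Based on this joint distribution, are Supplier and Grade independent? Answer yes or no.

yes

Every cell satisfies P(Supplier,Grade) = P(Supplier)·P(Grade). For instance P(Supplier=S3) = 0.100, P(Grade=C) = 0.100, and 0.100×0.100 = 0.010 matches the joint entry. So Supplier and Grade are independent.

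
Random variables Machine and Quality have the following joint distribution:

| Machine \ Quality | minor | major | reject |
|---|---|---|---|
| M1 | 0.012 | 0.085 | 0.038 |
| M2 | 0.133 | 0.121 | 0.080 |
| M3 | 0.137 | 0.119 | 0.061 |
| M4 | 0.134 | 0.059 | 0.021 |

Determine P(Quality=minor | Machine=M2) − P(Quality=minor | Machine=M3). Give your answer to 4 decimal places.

P(Machine=M2) = 0.133 + 0.121 + 0.080 = 0.334; P(Quality=minor | Machine=M2) = 0.133/0.334 = 0.39820.
P(Machine=M3) = 0.137 + 0.119 + 0.061 = 0.317; P(Quality=minor | Machine=M3) = 0.137/0.317 = 0.43218.
Difference = -0.0340.

-0.0340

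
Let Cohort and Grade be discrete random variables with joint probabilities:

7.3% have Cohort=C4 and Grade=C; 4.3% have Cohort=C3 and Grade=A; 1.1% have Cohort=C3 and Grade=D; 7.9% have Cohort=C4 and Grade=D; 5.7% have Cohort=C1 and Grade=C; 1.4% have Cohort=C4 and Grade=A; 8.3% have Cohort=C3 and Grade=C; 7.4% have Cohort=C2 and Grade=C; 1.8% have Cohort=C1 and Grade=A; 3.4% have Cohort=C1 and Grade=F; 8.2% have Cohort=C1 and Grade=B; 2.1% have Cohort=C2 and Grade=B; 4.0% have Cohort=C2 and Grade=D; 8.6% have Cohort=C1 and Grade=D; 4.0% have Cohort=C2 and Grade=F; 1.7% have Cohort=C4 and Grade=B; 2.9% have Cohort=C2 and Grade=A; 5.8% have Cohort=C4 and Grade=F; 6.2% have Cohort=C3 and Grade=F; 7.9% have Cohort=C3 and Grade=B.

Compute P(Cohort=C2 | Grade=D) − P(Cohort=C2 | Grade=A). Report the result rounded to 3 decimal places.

-0.094

P(Grade=D) = 0.086 + 0.040 + 0.011 + 0.079 = 0.216; P(Cohort=C2 | Grade=D) = 0.040/0.216 = 0.1852.
P(Grade=A) = 0.018 + 0.029 + 0.043 + 0.014 = 0.104; P(Cohort=C2 | Grade=A) = 0.029/0.104 = 0.2788.
Difference = -0.094.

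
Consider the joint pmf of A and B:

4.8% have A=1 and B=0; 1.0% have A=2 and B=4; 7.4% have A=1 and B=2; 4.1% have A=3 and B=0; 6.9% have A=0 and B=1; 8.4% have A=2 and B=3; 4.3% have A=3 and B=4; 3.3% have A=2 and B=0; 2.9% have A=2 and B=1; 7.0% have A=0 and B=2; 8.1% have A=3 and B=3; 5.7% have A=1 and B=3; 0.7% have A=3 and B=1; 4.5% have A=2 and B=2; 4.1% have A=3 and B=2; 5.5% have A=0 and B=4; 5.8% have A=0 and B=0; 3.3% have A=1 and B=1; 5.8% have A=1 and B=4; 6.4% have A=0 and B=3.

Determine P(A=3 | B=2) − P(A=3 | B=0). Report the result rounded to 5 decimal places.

-0.04952

P(B=2) = 0.070 + 0.074 + 0.045 + 0.041 = 0.230; P(A=3 | B=2) = 0.041/0.230 = 0.178261.
P(B=0) = 0.058 + 0.048 + 0.033 + 0.041 = 0.180; P(A=3 | B=0) = 0.041/0.180 = 0.227778.
Difference = -0.04952.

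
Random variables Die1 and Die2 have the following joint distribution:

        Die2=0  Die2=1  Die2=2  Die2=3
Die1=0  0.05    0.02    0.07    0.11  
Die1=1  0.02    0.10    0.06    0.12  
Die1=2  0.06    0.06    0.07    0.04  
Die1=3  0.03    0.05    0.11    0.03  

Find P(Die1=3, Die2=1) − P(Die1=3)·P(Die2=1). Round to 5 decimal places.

-0.00060

P(Die1=3) = 0.03 + 0.05 + 0.11 + 0.03 = 0.22.
P(Die2=1) = 0.02 + 0.10 + 0.06 + 0.05 = 0.23.
P(Die1=3, Die2=1) − P(Die1=3)P(Die2=1) = 0.05 − 0.22×0.23 = -0.00060.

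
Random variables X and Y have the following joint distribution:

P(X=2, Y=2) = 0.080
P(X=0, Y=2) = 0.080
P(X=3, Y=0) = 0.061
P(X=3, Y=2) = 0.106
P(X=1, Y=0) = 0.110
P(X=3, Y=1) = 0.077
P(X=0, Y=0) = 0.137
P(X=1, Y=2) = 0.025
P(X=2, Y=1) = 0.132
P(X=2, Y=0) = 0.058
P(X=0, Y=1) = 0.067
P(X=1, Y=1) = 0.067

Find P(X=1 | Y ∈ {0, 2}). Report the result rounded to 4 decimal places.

0.2055

P(Y=0) = 0.137 + 0.110 + 0.058 + 0.061 = 0.366.
P(Y=2) = 0.080 + 0.025 + 0.080 + 0.106 = 0.291.
P(Y ∈ {0, 2}) = 0.366 + 0.291 = 0.657; P(X=1, Y ∈ {0, 2}) = 0.110 + 0.025 = 0.135.
P(X=1 | Y ∈ {0, 2}) = 0.135/0.657 = 0.2055.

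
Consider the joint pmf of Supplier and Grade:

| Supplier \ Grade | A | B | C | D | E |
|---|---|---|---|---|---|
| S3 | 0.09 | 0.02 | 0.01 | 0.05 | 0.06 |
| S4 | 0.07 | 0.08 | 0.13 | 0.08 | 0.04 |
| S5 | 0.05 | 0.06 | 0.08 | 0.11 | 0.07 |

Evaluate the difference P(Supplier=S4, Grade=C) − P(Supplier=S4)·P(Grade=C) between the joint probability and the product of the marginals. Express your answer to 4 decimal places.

P(Supplier=S4) = 0.07 + 0.08 + 0.13 + 0.08 + 0.04 = 0.40.
P(Grade=C) = 0.01 + 0.13 + 0.08 = 0.22.
P(Supplier=S4, Grade=C) − P(Supplier=S4)P(Grade=C) = 0.13 − 0.40×0.22 = 0.0420.

0.0420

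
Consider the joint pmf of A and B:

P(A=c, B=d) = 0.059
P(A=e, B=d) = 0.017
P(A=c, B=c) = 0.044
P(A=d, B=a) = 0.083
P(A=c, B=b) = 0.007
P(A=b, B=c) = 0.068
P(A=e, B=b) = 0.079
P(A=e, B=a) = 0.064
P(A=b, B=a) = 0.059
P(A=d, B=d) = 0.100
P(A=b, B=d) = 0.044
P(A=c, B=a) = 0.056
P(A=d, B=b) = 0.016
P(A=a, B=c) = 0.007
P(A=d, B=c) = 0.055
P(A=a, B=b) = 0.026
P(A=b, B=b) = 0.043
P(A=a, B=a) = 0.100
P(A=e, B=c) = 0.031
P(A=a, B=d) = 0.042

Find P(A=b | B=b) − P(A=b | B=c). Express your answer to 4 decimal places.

-0.0802

P(B=b) = 0.026 + 0.043 + 0.007 + 0.016 + 0.079 = 0.171; P(A=b | B=b) = 0.043/0.171 = 0.25146.
P(B=c) = 0.007 + 0.068 + 0.044 + 0.055 + 0.031 = 0.205; P(A=b | B=c) = 0.068/0.205 = 0.33171.
Difference = -0.0802.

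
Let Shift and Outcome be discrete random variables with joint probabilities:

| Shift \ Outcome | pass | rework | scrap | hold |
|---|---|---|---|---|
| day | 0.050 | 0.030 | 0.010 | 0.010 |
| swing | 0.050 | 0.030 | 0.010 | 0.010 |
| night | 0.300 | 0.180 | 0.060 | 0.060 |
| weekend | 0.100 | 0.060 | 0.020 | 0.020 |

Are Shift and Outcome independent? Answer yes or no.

Every cell satisfies P(Shift,Outcome) = P(Shift)·P(Outcome). For instance P(Shift=weekend) = 0.200, P(Outcome=scrap) = 0.100, and 0.200×0.100 = 0.020 matches the joint entry. So Shift and Outcome are independent.

yes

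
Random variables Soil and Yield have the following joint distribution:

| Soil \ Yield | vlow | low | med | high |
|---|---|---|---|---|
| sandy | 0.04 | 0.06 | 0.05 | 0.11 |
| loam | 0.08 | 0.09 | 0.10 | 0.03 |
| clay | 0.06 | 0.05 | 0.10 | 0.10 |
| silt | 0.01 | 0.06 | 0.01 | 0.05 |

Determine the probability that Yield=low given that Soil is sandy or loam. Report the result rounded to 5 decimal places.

0.26786

P(Soil=sandy) = 0.04 + 0.06 + 0.05 + 0.11 = 0.26.
P(Soil=loam) = 0.08 + 0.09 + 0.10 + 0.03 = 0.30.
P(Soil ∈ {sandy, loam}) = 0.26 + 0.30 = 0.56; P(Yield=low, Soil ∈ {sandy, loam}) = 0.06 + 0.09 = 0.15.
P(Yield=low | Soil ∈ {sandy, loam}) = 0.15/0.56 = 0.26786.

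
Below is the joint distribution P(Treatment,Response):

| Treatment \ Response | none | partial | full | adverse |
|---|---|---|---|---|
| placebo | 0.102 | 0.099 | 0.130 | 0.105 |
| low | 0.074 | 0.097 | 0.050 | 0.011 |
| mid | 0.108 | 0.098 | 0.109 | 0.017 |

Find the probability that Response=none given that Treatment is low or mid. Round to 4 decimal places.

0.3227

P(Treatment=low) = 0.074 + 0.097 + 0.050 + 0.011 = 0.232.
P(Treatment=mid) = 0.108 + 0.098 + 0.109 + 0.017 = 0.332.
P(Treatment ∈ {low, mid}) = 0.232 + 0.332 = 0.564; P(Response=none, Treatment ∈ {low, mid}) = 0.074 + 0.108 = 0.182.
P(Response=none | Treatment ∈ {low, mid}) = 0.182/0.564 = 0.3227.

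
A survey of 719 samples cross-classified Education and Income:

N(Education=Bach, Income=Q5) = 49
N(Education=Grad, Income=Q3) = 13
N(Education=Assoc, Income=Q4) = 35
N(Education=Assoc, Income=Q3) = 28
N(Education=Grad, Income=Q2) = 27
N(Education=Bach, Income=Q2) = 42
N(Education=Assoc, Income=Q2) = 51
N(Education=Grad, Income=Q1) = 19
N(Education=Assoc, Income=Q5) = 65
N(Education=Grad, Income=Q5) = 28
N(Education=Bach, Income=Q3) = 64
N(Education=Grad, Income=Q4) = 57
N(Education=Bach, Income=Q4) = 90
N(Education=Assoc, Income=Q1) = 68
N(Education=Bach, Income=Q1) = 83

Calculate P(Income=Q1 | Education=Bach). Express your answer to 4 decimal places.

0.2530

Total with Education=Bach: 83 + 42 + 64 + 90 + 49 = 328.
P(Income=Q1 | Education=Bach) = 83/328 = 0.2530.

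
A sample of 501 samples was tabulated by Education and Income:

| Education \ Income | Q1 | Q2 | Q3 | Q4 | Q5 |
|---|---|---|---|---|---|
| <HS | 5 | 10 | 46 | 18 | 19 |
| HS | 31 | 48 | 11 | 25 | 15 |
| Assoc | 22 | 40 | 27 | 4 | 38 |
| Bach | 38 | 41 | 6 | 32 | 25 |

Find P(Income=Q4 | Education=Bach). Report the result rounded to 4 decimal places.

Total with Education=Bach: 38 + 41 + 6 + 32 + 25 = 142.
P(Income=Q4 | Education=Bach) = 32/142 = 0.2254.

0.2254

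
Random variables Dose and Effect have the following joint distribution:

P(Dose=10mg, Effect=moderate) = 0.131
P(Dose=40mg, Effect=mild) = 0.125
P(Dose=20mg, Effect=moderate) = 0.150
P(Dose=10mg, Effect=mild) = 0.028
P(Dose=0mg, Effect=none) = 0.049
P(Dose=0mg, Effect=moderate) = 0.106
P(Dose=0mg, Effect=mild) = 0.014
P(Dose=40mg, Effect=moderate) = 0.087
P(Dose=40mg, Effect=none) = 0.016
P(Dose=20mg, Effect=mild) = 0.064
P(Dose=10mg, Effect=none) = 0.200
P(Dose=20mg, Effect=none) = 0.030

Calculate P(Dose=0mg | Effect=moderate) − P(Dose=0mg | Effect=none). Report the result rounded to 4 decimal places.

P(Effect=moderate) = 0.106 + 0.131 + 0.150 + 0.087 = 0.474; P(Dose=0mg | Effect=moderate) = 0.106/0.474 = 0.22363.
P(Effect=none) = 0.049 + 0.200 + 0.030 + 0.016 = 0.295; P(Dose=0mg | Effect=none) = 0.049/0.295 = 0.16610.
Difference = 0.0575.

0.0575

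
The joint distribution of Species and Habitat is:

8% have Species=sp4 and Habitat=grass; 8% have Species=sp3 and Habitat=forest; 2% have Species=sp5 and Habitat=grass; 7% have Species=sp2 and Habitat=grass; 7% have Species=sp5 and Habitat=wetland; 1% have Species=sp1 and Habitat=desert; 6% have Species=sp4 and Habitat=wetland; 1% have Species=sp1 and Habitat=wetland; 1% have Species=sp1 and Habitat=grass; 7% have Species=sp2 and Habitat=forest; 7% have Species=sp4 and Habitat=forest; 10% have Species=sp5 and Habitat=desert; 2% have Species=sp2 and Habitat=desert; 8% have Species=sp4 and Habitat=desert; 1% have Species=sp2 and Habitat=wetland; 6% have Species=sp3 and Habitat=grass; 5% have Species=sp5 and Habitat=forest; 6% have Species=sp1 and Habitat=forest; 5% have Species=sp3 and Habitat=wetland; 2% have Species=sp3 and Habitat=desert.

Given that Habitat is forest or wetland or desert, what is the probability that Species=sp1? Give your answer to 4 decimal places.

P(Habitat=forest) = 0.06 + 0.07 + 0.08 + 0.07 + 0.05 = 0.33.
P(Habitat=wetland) = 0.01 + 0.01 + 0.05 + 0.06 + 0.07 = 0.20.
P(Habitat=desert) = 0.01 + 0.02 + 0.02 + 0.08 + 0.10 = 0.23.
P(Habitat ∈ {forest, wetland, desert}) = 0.33 + 0.20 + 0.23 = 0.76; P(Species=sp1, Habitat ∈ {forest, wetland, desert}) = 0.06 + 0.01 + 0.01 = 0.08.
P(Species=sp1 | Habitat ∈ {forest, wetland, desert}) = 0.08/0.76 = 0.1053.

0.1053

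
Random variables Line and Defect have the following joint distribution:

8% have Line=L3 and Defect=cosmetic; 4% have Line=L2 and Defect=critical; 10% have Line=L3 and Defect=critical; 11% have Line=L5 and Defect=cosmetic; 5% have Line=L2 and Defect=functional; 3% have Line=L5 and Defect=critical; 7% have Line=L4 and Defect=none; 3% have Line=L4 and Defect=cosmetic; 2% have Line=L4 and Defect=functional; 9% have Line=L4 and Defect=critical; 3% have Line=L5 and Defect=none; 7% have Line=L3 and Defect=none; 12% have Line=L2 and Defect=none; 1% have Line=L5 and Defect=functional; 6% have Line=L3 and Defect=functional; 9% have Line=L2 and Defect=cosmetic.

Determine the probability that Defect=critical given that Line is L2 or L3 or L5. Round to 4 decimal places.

P(Line=L2) = 0.12 + 0.09 + 0.05 + 0.04 = 0.30.
P(Line=L3) = 0.07 + 0.08 + 0.06 + 0.10 = 0.31.
P(Line=L5) = 0.03 + 0.11 + 0.01 + 0.03 = 0.18.
P(Line ∈ {L2, L3, L5}) = 0.30 + 0.31 + 0.18 = 0.79; P(Defect=critical, Line ∈ {L2, L3, L5}) = 0.04 + 0.10 + 0.03 = 0.17.
P(Defect=critical | Line ∈ {L2, L3, L5}) = 0.17/0.79 = 0.2152.

0.2152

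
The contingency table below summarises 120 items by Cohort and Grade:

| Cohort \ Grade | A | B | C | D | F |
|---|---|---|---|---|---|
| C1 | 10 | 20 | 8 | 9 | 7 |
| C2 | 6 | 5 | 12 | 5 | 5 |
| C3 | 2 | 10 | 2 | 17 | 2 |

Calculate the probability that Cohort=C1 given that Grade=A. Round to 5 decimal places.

Total with Grade=A: 10 + 6 + 2 = 18.
P(Cohort=C1 | Grade=A) = 10/18 = 0.55556.

0.55556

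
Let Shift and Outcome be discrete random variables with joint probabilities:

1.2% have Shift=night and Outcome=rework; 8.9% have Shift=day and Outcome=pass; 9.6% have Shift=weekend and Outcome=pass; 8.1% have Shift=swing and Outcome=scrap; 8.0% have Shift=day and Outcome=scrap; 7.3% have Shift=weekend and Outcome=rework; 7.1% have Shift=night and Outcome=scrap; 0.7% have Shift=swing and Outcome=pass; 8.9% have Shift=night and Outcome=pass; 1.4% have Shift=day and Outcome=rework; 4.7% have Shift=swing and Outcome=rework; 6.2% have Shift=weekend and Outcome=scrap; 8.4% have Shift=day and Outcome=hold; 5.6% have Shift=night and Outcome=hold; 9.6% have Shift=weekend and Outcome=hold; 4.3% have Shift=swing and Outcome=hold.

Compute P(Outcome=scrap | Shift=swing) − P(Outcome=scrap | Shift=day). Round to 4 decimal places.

0.1554

P(Shift=swing) = 0.007 + 0.047 + 0.081 + 0.043 = 0.178; P(Outcome=scrap | Shift=swing) = 0.081/0.178 = 0.45506.
P(Shift=day) = 0.089 + 0.014 + 0.080 + 0.084 = 0.267; P(Outcome=scrap | Shift=day) = 0.080/0.267 = 0.29963.
Difference = 0.1554.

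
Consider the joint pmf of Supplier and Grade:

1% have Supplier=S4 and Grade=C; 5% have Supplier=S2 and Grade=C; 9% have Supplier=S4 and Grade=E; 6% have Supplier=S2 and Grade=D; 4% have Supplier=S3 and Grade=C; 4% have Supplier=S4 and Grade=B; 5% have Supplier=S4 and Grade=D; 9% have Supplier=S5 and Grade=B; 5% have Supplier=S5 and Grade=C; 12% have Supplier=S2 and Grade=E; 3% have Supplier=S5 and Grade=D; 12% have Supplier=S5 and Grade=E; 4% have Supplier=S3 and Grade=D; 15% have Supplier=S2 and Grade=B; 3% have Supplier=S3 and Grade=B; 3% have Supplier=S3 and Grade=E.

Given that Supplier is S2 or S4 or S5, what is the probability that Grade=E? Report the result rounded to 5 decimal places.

P(Supplier=S2) = 0.15 + 0.05 + 0.06 + 0.12 = 0.38.
P(Supplier=S4) = 0.04 + 0.01 + 0.05 + 0.09 = 0.19.
P(Supplier=S5) = 0.09 + 0.05 + 0.03 + 0.12 = 0.29.
P(Supplier ∈ {S2, S4, S5}) = 0.38 + 0.19 + 0.29 = 0.86; P(Grade=E, Supplier ∈ {S2, S4, S5}) = 0.12 + 0.09 + 0.12 = 0.33.
P(Grade=E | Supplier ∈ {S2, S4, S5}) = 0.33/0.86 = 0.38372.

0.38372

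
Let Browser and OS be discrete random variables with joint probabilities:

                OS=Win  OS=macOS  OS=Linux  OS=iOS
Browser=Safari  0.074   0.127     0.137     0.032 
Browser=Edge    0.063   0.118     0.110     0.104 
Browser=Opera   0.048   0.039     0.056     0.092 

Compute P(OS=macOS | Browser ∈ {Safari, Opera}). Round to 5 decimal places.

P(Browser=Safari) = 0.074 + 0.127 + 0.137 + 0.032 = 0.370.
P(Browser=Opera) = 0.048 + 0.039 + 0.056 + 0.092 = 0.235.
P(Browser ∈ {Safari, Opera}) = 0.370 + 0.235 = 0.605; P(OS=macOS, Browser ∈ {Safari, Opera}) = 0.127 + 0.039 = 0.166.
P(OS=macOS | Browser ∈ {Safari, Opera}) = 0.166/0.605 = 0.27438.

0.27438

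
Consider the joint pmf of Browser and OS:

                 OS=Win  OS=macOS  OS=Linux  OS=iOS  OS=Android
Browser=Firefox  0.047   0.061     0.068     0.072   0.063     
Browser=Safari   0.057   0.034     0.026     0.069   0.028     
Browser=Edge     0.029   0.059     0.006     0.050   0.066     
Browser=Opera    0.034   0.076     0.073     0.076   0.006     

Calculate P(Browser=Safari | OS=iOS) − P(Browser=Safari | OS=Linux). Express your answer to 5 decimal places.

0.10814

P(OS=iOS) = 0.072 + 0.069 + 0.050 + 0.076 = 0.267; P(Browser=Safari | OS=iOS) = 0.069/0.267 = 0.258427.
P(OS=Linux) = 0.068 + 0.026 + 0.006 + 0.073 = 0.173; P(Browser=Safari | OS=Linux) = 0.026/0.173 = 0.150289.
Difference = 0.10814.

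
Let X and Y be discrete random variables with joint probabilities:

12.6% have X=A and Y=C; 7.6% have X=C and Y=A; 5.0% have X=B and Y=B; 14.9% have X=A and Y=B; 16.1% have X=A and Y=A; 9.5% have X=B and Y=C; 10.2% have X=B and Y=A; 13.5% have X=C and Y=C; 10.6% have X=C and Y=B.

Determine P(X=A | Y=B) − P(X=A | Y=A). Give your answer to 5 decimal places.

P(Y=B) = 0.149 + 0.050 + 0.106 = 0.305; P(X=A | Y=B) = 0.149/0.305 = 0.488525.
P(Y=A) = 0.161 + 0.102 + 0.076 = 0.339; P(X=A | Y=A) = 0.161/0.339 = 0.474926.
Difference = 0.01360.

0.01360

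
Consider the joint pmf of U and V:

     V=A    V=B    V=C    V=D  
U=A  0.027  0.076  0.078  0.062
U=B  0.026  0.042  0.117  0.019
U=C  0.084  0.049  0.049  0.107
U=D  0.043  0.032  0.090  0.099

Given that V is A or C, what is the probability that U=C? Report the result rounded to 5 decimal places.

P(V=A) = 0.027 + 0.026 + 0.084 + 0.043 = 0.180.
P(V=C) = 0.078 + 0.117 + 0.049 + 0.090 = 0.334.
P(V ∈ {A, C}) = 0.180 + 0.334 = 0.514; P(U=C, V ∈ {A, C}) = 0.084 + 0.049 = 0.133.
P(U=C | V ∈ {A, C}) = 0.133/0.514 = 0.25875.

0.25875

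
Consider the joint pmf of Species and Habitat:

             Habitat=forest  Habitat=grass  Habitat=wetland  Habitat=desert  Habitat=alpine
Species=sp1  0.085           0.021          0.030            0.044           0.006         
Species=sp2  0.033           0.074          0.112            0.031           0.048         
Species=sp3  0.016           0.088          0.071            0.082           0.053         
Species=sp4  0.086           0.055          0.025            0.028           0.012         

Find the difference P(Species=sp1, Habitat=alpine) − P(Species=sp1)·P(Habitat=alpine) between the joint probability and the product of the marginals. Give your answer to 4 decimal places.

P(Species=sp1) = 0.085 + 0.021 + 0.030 + 0.044 + 0.006 = 0.186.
P(Habitat=alpine) = 0.006 + 0.048 + 0.053 + 0.012 = 0.119.
P(Species=sp1, Habitat=alpine) − P(Species=sp1)P(Habitat=alpine) = 0.006 − 0.186×0.119 = -0.0161.

-0.0161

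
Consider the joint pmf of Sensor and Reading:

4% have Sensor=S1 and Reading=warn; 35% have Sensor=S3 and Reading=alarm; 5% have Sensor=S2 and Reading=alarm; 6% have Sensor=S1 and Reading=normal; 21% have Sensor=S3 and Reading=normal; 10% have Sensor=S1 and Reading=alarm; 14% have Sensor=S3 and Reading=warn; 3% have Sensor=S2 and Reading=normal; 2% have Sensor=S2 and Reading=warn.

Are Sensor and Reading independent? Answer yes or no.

yes

Every cell satisfies P(Sensor,Reading) = P(Sensor)·P(Reading). For instance P(Sensor=S3) = 0.70, P(Reading=warn) = 0.20, and 0.70×0.20 = 0.14 matches the joint entry. So Sensor and Reading are independent.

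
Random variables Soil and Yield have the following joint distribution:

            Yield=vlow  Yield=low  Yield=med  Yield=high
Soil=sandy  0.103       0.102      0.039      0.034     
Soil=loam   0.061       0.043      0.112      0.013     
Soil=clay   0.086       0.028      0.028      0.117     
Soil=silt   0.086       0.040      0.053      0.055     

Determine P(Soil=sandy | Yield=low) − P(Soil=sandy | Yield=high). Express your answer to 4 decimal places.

0.3236

P(Yield=low) = 0.102 + 0.043 + 0.028 + 0.040 = 0.213; P(Soil=sandy | Yield=low) = 0.102/0.213 = 0.47887.
P(Yield=high) = 0.034 + 0.013 + 0.117 + 0.055 = 0.219; P(Soil=sandy | Yield=high) = 0.034/0.219 = 0.15525.
Difference = 0.3236.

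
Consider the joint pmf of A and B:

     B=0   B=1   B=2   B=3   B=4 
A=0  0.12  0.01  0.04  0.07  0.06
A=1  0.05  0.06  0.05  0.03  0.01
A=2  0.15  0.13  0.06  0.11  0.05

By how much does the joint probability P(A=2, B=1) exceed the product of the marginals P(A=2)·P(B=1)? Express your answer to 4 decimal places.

0.0300

P(A=2) = 0.15 + 0.13 + 0.06 + 0.11 + 0.05 = 0.50.
P(B=1) = 0.01 + 0.06 + 0.13 = 0.20.
P(A=2, B=1) − P(A=2)P(B=1) = 0.13 − 0.50×0.20 = 0.0300.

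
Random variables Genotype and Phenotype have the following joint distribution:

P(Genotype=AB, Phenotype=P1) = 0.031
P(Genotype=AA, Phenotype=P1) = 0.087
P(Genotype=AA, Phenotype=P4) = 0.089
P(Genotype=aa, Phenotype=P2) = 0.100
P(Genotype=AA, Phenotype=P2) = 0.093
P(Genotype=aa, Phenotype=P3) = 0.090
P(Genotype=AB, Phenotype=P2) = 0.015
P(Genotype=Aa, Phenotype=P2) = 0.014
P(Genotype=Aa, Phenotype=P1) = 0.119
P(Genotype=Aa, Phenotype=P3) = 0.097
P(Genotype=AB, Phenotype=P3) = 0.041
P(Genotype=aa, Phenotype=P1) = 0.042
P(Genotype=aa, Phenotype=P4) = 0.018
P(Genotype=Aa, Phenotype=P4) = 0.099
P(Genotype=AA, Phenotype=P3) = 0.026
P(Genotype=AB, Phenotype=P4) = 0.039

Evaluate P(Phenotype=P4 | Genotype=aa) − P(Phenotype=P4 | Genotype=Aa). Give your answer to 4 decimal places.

-0.2289

P(Genotype=aa) = 0.042 + 0.100 + 0.090 + 0.018 = 0.250; P(Phenotype=P4 | Genotype=aa) = 0.018/0.250 = 0.07200.
P(Genotype=Aa) = 0.119 + 0.014 + 0.097 + 0.099 = 0.329; P(Phenotype=P4 | Genotype=Aa) = 0.099/0.329 = 0.30091.
Difference = -0.2289.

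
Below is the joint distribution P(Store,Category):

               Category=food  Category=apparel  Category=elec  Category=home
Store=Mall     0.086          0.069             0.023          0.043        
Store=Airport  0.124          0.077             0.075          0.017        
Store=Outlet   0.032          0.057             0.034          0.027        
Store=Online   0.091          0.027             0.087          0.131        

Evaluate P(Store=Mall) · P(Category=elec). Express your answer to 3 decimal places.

0.048

P(Store=Mall) = 0.086 + 0.069 + 0.023 + 0.043 = 0.221.
P(Category=elec) = 0.023 + 0.075 + 0.034 + 0.087 = 0.219.
Product: 0.221 × 0.219 = 0.048.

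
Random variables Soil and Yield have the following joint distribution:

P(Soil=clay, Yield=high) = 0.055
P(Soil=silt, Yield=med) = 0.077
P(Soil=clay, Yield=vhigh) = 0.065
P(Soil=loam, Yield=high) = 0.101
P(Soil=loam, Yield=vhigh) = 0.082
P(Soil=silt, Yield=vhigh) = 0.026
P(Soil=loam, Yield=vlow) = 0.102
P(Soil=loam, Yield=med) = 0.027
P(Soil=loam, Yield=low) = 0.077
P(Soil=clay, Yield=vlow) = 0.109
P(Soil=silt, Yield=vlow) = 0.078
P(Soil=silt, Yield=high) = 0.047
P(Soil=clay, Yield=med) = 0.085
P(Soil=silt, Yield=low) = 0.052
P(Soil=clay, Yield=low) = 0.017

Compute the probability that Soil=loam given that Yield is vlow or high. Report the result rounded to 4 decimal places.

P(Yield=vlow) = 0.102 + 0.109 + 0.078 = 0.289.
P(Yield=high) = 0.101 + 0.055 + 0.047 = 0.203.
P(Yield ∈ {vlow, high}) = 0.289 + 0.203 = 0.492; P(Soil=loam, Yield ∈ {vlow, high}) = 0.102 + 0.101 = 0.203.
P(Soil=loam | Yield ∈ {vlow, high}) = 0.203/0.492 = 0.4126.

0.4126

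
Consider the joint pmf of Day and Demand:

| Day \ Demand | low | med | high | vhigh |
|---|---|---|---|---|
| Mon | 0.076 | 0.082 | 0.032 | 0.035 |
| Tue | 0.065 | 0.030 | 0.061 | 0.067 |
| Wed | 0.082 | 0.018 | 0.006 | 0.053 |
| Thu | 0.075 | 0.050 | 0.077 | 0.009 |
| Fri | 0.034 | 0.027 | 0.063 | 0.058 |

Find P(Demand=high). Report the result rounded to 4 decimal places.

P(Demand=high) = 0.032 + 0.061 + 0.006 + 0.077 + 0.063 = 0.239.

0.2390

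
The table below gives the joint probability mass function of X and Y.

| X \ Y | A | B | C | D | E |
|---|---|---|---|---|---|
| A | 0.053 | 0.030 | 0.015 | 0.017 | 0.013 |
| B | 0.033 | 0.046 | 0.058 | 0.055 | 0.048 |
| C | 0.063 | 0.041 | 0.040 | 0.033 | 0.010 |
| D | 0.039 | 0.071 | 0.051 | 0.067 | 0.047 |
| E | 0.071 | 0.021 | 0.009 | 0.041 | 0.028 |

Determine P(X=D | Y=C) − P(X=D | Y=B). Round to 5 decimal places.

P(Y=C) = 0.015 + 0.058 + 0.040 + 0.051 + 0.009 = 0.173; P(X=D | Y=C) = 0.051/0.173 = 0.294798.
P(Y=B) = 0.030 + 0.046 + 0.041 + 0.071 + 0.021 = 0.209; P(X=D | Y=B) = 0.071/0.209 = 0.339713.
Difference = -0.04492.

-0.04492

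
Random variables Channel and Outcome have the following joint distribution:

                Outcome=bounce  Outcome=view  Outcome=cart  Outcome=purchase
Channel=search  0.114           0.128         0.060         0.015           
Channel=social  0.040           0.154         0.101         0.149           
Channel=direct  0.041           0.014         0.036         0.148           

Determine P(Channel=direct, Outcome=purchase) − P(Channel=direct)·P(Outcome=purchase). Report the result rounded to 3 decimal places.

P(Channel=direct) = 0.041 + 0.014 + 0.036 + 0.148 = 0.239.
P(Outcome=purchase) = 0.015 + 0.149 + 0.148 = 0.312.
P(Channel=direct, Outcome=purchase) − P(Channel=direct)P(Outcome=purchase) = 0.148 − 0.239×0.312 = 0.073.

0.073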